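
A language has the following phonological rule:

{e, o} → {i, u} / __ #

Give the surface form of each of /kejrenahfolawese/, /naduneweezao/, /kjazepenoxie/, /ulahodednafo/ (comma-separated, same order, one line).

kejrenahfolawesi, naduneweezau, kjazepenoxii, ulahodednafu

/kejrenahfolawese/: /e/ is a mid vowel in word-final position, so it raises to [i]. → [kejrenahfolawesi].
/naduneweezao/: /o/ is a mid vowel in word-final position, so it raises to [u]. → [naduneweezau].
/kjazepenoxie/: /e/ is a mid vowel in word-final position, so it raises to [i]. → [kjazepenoxii].
/ulahodednafo/: /o/ is a mid vowel in word-final position, so it raises to [u]. → [ulahodednafu].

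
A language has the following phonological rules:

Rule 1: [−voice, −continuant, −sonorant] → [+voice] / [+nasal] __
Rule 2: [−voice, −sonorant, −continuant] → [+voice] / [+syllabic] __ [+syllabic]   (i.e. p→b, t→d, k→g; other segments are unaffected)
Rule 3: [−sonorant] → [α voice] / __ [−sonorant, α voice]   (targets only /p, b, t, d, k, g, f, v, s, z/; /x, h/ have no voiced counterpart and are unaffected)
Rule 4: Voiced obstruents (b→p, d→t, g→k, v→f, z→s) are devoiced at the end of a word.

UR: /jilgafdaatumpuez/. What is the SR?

Rule 1 (post-nasal voicing): /p/ is a voiceless stop immediately after the nasal /m/, so it voices to [b]. /jilgafdaatumpuez/ → jilgafdaatumbuez.
Rule 2 (intervocalic voicing): /t/ is a voiceless stop between vowels /a/ and /u/, so it voices to [d]. /jilgafdaatumbuez/ → jilgafdaadumbuez.
Rule 3 (regressive voicing assimilation): /f/ precedes the voiced obstruent /d/, so it voices to [v] by assimilation. /jilgafdaadumbuez/ → jilgavdaadumbuez.
Rule 4 (final devoicing): /z/ is a voiced obstruent in word-final position, so it devoices to [s]. /jilgavdaadumbuez/ → jilgavdaadumbues.

jilgavdaadumbues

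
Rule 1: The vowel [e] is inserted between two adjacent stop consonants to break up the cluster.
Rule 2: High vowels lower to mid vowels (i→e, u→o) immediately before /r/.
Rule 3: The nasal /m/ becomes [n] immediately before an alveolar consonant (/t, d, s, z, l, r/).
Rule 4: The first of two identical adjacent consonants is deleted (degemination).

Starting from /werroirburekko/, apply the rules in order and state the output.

weroerborekeko

Rule 1 (stop-cluster e-epenthesis): /k/ and /k/ form a stop–stop cluster, so [e] is inserted between them. /werroirburekko/ → werroirburekeko.
Rule 2 (pre-rhotic lowering): /i/ is a high vowel immediately before /r/, so it lowers to [e]. /u/ is a high vowel immediately before /r/, so it lowers to [o]. /werroirburekeko/ → werroerborekeko.
Rule 3 (nasal place assimilation): no segment meets the environment; /werroerborekeko/ is unchanged.
Rule 4 (degemination): /rr/ is a geminate; the first /r/ deletes. /werroerborekeko/ → weroerborekeko.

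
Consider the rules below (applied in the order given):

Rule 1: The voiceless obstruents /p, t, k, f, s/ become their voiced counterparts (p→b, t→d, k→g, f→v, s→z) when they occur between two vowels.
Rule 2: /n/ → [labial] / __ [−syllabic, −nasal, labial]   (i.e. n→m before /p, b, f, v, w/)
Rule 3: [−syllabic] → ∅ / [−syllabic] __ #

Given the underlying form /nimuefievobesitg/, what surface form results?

nimuevievobezit

Rule 1 (intervocalic voicing): /f/ is a voiceless obstruent between vowels /e/ and /i/, so it voices to [v]. /s/ is a voiceless obstruent between vowels /e/ and /i/, so it voices to [z]. /nimuefievobesitg/ → nimuevievobezitg.
Rule 2 (nasal place assimilation): no segment meets the environment; /nimuevievobezitg/ is unchanged.
Rule 3 (final cluster simplification): /g/ is the second consonant of a word-final cluster /tg/, so it deletes. /nimuevievobezitg/ → nimuevievobezit.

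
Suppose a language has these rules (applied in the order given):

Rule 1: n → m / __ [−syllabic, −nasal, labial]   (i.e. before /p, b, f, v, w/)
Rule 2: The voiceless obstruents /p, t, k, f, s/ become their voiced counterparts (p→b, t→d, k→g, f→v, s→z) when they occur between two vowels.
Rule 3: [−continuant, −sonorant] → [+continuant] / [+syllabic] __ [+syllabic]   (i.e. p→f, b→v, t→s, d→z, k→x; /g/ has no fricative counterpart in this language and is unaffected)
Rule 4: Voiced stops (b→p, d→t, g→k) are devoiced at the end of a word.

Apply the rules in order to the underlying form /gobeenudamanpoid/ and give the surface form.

goveenuzamampoit

Rule 1 (nasal place assimilation): /n/ precedes the labial consonant /p/, so it assimilates in place to [m]. /gobeenudamanpoid/ → gobeenudamampoid.
Rule 2 (intervocalic voicing): no segment meets the environment; /gobeenudamampoid/ is unchanged.
Rule 3 (intervocalic spirantization): /b/ is a stop between vowels /o/ and /e/, so it spirantizes to the fricative [v]. /d/ is a stop between vowels /u/ and /a/, so it spirantizes to the fricative [z]. /gobeenudamampoid/ → goveenuzamampoid.
Rule 4 (final devoicing): /d/ is a voiced stop in word-final position, so it devoices to [t]. /goveenuzamampoid/ → goveenuzamampoit.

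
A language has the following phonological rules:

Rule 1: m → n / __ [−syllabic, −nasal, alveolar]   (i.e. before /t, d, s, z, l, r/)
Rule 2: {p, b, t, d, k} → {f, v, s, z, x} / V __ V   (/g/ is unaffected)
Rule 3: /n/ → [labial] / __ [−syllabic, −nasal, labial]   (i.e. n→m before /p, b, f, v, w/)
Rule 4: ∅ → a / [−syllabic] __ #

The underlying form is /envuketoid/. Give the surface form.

emvuxesoida

Rule 1 (nasal place assimilation): no segment meets the environment; /envuketoid/ is unchanged.
Rule 2 (intervocalic spirantization): /k/ is a stop between vowels /u/ and /e/, so it spirantizes to the fricative [x]. /t/ is a stop between vowels /e/ and /o/, so it spirantizes to the fricative [s]. /envuketoid/ → envuxesoid.
Rule 3 (nasal place assimilation): /n/ precedes the labial consonant /v/, so it assimilates in place to [m]. /envuxesoid/ → emvuxesoid.
Rule 4 (final a-epenthesis): the form ends in the consonant /d/, so [a] is inserted word-finally. /emvuxesoid/ → emvuxesoida.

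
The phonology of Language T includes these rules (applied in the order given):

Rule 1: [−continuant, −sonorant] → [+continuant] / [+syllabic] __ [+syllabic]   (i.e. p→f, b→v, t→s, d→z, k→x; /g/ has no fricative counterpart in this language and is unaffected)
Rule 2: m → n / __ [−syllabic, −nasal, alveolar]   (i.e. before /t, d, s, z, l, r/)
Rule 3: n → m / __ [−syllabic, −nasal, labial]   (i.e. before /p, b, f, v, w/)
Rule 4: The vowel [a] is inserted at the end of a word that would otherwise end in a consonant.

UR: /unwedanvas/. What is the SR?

umwezamvasa

Rule 1 (intervocalic spirantization): /d/ is a stop between vowels /e/ and /a/, so it spirantizes to the fricative [z]. /unwedanvas/ → unwezanvas.
Rule 2 (nasal place assimilation): no segment meets the environment; /unwezanvas/ is unchanged.
Rule 3 (nasal place assimilation): /n/ precedes the labial consonant /w/, so it assimilates in place to [m]. /n/ precedes the labial consonant /v/, so it assimilates in place to [m]. /unwezanvas/ → umwezamvas.
Rule 4 (final a-epenthesis): the form ends in the consonant /s/, so [a] is inserted word-finally. /umwezamvas/ → umwezamvasa.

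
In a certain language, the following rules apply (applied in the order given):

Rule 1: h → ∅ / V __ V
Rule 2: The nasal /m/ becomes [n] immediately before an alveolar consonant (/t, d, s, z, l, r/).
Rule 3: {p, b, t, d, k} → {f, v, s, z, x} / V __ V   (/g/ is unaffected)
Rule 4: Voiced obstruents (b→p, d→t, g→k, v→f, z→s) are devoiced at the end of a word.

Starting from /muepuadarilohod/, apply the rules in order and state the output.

muefuazariloot

Rule 1 (intervocalic h-deletion): /h/ occurs between vowels /o/ and /o/, so it deletes. /muepuadarilohod/ → muepuadarilood.
Rule 2 (nasal place assimilation): no segment meets the environment; /muepuadarilood/ is unchanged.
Rule 3 (intervocalic spirantization): /p/ is a stop between vowels /e/ and /u/, so it spirantizes to the fricative [f]. /d/ is a stop between vowels /a/ and /a/, so it spirantizes to the fricative [z]. /muepuadarilood/ → muefuazarilood.
Rule 4 (final devoicing): /d/ is a voiced obstruent in word-final position, so it devoices to [t]. /muefuazarilood/ → muefuazariloot.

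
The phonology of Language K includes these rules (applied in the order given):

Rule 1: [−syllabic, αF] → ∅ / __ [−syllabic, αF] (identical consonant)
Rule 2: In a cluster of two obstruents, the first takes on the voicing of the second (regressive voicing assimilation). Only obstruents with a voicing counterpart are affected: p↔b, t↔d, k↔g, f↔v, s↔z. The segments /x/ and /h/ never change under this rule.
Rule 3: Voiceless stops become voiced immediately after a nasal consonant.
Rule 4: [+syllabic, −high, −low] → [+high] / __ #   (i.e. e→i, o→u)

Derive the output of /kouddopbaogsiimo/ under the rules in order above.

Rule 1 (degemination): /dd/ is a geminate; the first /d/ deletes. /kouddopbaogsiimo/ → koudopbaogsiimo.
Rule 2 (regressive voicing assimilation): /p/ precedes the voiced obstruent /b/, so it voices to [b] by assimilation. /g/ precedes the voiceless obstruent /s/, so it devoices to [k] by assimilation. /koudopbaogsiimo/ → koudobbaoksiimo.
Rule 3 (post-nasal voicing): no segment meets the environment; /koudobbaoksiimo/ is unchanged.
Rule 4 (final vowel raising): /o/ is a mid vowel in word-final position, so it raises to [u]. /koudobbaoksiimo/ → koudobbaoksiimu.

koudobbaoksiimu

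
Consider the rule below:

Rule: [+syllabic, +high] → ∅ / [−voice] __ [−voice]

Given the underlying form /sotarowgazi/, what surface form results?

sotarowgazi

No segment of /sotarowgazi/ meets the structural description of the rule, so the form surfaces unchanged.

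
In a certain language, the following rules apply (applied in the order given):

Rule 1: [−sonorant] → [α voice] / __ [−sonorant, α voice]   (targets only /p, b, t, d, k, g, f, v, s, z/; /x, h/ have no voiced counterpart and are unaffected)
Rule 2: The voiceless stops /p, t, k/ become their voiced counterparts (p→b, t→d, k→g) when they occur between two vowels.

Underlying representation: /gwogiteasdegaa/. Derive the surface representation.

gwogideazdegaa

Rule 1 (regressive voicing assimilation): /s/ precedes the voiced obstruent /d/, so it voices to [z] by assimilation. /gwogiteasdegaa/ → gwogiteazdegaa.
Rule 2 (intervocalic voicing): /t/ is a voiceless stop between vowels /i/ and /e/, so it voices to [d]. /gwogiteazdegaa/ → gwogideazdegaa.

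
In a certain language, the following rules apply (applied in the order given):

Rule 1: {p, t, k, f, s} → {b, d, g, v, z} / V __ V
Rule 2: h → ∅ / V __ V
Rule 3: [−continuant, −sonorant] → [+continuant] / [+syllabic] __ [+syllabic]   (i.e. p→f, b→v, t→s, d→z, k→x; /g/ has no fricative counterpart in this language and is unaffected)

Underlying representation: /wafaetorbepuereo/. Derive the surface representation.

wavaezorbevuereo

Rule 1 (intervocalic voicing): /f/ is a voiceless obstruent between vowels /a/ and /a/, so it voices to [v]. /t/ is a voiceless obstruent between vowels /e/ and /o/, so it voices to [d]. /p/ is a voiceless obstruent between vowels /e/ and /u/, so it voices to [b]. /wafaetorbepuereo/ → wavaedorbebuereo.
Rule 2 (intervocalic h-deletion): no segment meets the environment; /wavaedorbebuereo/ is unchanged.
Rule 3 (intervocalic spirantization): /d/ is a stop between vowels /e/ and /o/, so it spirantizes to the fricative [z]. /b/ is a stop between vowels /e/ and /u/, so it spirantizes to the fricative [v]. /wavaedorbebuereo/ → wavaezorbevuereo.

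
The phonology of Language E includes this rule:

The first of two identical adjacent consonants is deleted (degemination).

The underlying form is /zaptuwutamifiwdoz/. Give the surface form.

zaptuwutamifiwdoz

No segment of /zaptuwutamifiwdoz/ meets the structural description of the rule, so the form surfaces unchanged.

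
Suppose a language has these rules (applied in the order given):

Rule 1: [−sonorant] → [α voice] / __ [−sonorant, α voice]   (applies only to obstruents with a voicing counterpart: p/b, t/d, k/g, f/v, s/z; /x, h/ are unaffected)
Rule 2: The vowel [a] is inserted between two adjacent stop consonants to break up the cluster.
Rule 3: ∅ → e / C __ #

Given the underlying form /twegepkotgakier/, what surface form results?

Rule 1 (regressive voicing assimilation): /t/ precedes the voiced obstruent /g/, so it voices to [d] by assimilation. /twegepkotgakier/ → twegepkodgakier.
Rule 2 (stop-cluster a-epenthesis): /p/ and /k/ form a stop–stop cluster, so [a] is inserted between them. /d/ and /g/ form a stop–stop cluster, so [a] is inserted between them. /twegepkodgakier/ → twegepakodagakier.
Rule 3 (final e-epenthesis): the form ends in the consonant /r/, so [e] is inserted word-finally. /twegepakodagakier/ → twegepakodagakiere.

twegepakodagakiere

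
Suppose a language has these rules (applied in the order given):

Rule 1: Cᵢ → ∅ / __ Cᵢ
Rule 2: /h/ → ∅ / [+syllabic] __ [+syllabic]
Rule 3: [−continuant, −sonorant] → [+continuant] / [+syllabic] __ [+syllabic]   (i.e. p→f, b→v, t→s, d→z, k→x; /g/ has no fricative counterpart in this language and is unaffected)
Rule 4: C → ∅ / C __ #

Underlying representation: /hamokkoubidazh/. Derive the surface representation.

hamoxouvizaz

Rule 1 (degemination): /kk/ is a geminate; the first /k/ deletes. /hamokkoubidazh/ → hamokoubidazh.
Rule 2 (intervocalic h-deletion): no segment meets the environment; /hamokoubidazh/ is unchanged.
Rule 3 (intervocalic spirantization): /k/ is a stop between vowels /o/ and /o/, so it spirantizes to the fricative [x]. /b/ is a stop between vowels /u/ and /i/, so it spirantizes to the fricative [v]. /d/ is a stop between vowels /i/ and /a/, so it spirantizes to the fricative [z]. /hamokoubidazh/ → hamoxouvizazh.
Rule 4 (final cluster simplification): /h/ is the second consonant of a word-final cluster /zh/, so it deletes. /hamoxouvizazh/ → hamoxouvizaz.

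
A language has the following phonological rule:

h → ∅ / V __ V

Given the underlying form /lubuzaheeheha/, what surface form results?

/h/ occurs between vowels /a/ and /e/, so it deletes.
/h/ occurs between vowels /e/ and /e/, so it deletes.
/h/ occurs between vowels /e/ and /a/, so it deletes.
Surface form: [lubuzaeeea].

lubuzaeeea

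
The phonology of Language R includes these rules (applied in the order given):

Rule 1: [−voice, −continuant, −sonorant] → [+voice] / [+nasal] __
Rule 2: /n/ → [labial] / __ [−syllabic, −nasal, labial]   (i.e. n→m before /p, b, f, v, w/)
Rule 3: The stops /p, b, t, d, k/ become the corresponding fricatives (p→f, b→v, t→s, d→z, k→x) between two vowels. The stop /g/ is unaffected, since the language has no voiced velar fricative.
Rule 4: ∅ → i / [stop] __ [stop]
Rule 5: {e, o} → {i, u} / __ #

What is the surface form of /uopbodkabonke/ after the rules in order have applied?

uopibodikavongi

Rule 1 (post-nasal voicing): /k/ is a voiceless stop immediately after the nasal /n/, so it voices to [g]. /uopbodkabonke/ → uopbodkabonge.
Rule 2 (nasal place assimilation): no segment meets the environment; /uopbodkabonge/ is unchanged.
Rule 3 (intervocalic spirantization): /b/ is a stop between vowels /a/ and /o/, so it spirantizes to the fricative [v]. /uopbodkabonge/ → uopbodkavonge.
Rule 4 (stop-cluster i-epenthesis): /p/ and /b/ form a stop–stop cluster, so [i] is inserted between them. /d/ and /k/ form a stop–stop cluster, so [i] is inserted between them. /uopbodkavonge/ → uopibodikavonge.
Rule 5 (final vowel raising): /e/ is a mid vowel in word-final position, so it raises to [i]. /uopibodikavonge/ → uopibodikavongi.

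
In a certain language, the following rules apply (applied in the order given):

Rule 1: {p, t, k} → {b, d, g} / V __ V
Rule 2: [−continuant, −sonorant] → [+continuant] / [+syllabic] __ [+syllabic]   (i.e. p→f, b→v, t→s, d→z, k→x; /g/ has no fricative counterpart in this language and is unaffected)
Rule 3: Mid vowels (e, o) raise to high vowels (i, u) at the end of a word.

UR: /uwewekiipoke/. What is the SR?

Rule 1 (intervocalic voicing): /k/ is a voiceless stop between vowels /e/ and /i/, so it voices to [g]. /p/ is a voiceless stop between vowels /i/ and /o/, so it voices to [b]. /k/ is a voiceless stop between vowels /o/ and /e/, so it voices to [g]. /uwewekiipoke/ → uwewegiiboge.
Rule 2 (intervocalic spirantization): /b/ is a stop between vowels /i/ and /o/, so it spirantizes to the fricative [v]. /uwewegiiboge/ → uwewegiivoge.
Rule 3 (final vowel raising): /e/ is a mid vowel in word-final position, so it raises to [i]. /uwewegiivoge/ → uwewegiivogi.

uwewegiivogi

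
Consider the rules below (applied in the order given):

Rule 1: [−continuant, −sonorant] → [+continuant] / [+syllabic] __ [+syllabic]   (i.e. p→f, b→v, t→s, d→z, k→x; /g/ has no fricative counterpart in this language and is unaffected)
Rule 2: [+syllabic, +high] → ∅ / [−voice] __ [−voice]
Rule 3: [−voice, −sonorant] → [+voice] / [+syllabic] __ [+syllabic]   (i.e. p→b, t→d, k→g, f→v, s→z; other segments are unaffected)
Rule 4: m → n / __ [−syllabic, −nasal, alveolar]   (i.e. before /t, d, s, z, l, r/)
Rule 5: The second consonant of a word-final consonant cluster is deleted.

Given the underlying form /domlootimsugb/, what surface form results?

Rule 1 (intervocalic spirantization): /t/ is a stop between vowels /o/ and /i/, so it spirantizes to the fricative [s]. /domlootimsugb/ → domloosimsugb.
Rule 2 (high vowel syncope): no segment meets the environment; /domloosimsugb/ is unchanged.
Rule 3 (intervocalic voicing): /s/ is a voiceless obstruent between vowels /o/ and /i/, so it voices to [z]. /domloosimsugb/ → domloozimsugb.
Rule 4 (nasal place assimilation): /m/ precedes the alveolar consonant /l/, so it assimilates in place to [n]. /m/ precedes the alveolar consonant /s/, so it assimilates in place to [n]. /domloozimsugb/ → donloozinsugb.
Rule 5 (final cluster simplification): /b/ is the second consonant of a word-final cluster /gb/, so it deletes. /donloozinsugb/ → donloozinsug.

donloozinsug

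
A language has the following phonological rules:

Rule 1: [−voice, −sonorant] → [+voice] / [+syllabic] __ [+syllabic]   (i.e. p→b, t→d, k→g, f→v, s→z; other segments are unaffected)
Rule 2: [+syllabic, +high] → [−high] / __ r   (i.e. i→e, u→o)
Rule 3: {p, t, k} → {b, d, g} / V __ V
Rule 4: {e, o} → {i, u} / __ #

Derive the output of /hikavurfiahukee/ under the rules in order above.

Rule 1 (intervocalic voicing): /k/ is a voiceless obstruent between vowels /i/ and /a/, so it voices to [g]. /k/ is a voiceless obstruent between vowels /u/ and /e/, so it voices to [g]. /hikavurfiahukee/ → higavurfiahugee.
Rule 2 (pre-rhotic lowering): /u/ is a high vowel immediately before /r/, so it lowers to [o]. /higavurfiahugee/ → higavorfiahugee.
Rule 3 (intervocalic voicing): no segment meets the environment; /higavorfiahugee/ is unchanged.
Rule 4 (final vowel raising): /e/ is a mid vowel in word-final position, so it raises to [i]. /higavorfiahugee/ → higavorfiahugei.

higavorfiahugei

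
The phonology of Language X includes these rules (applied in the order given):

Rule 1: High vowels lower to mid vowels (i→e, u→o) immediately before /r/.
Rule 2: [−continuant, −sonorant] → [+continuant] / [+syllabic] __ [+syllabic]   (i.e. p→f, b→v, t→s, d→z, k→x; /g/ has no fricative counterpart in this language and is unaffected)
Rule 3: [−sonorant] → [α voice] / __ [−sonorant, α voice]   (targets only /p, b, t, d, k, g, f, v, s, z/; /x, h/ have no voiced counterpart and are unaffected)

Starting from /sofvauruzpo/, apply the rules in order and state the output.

sovvaoruspo

Rule 1 (pre-rhotic lowering): /u/ is a high vowel immediately before /r/, so it lowers to [o]. /sofvauruzpo/ → sofvaoruzpo.
Rule 2 (intervocalic spirantization): no segment meets the environment; /sofvaoruzpo/ is unchanged.
Rule 3 (regressive voicing assimilation): /f/ precedes the voiced obstruent /v/, so it voices to [v] by assimilation. /z/ precedes the voiceless obstruent /p/, so it devoices to [s] by assimilation. /sofvaoruzpo/ → sovvaoruspo.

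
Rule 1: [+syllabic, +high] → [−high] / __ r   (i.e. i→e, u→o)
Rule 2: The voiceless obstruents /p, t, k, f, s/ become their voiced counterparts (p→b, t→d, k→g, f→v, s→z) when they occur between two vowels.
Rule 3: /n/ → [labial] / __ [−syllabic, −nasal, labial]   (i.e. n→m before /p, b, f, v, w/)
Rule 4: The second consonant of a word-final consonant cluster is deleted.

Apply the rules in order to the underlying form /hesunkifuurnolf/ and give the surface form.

hezunkivuornol

Rule 1 (pre-rhotic lowering): /u/ is a high vowel immediately before /r/, so it lowers to [o]. /hesunkifuurnolf/ → hesunkifuornolf.
Rule 2 (intervocalic voicing): /s/ is a voiceless obstruent between vowels /e/ and /u/, so it voices to [z]. /f/ is a voiceless obstruent between vowels /i/ and /u/, so it voices to [v]. /hesunkifuornolf/ → hezunkivuornolf.
Rule 3 (nasal place assimilation): no segment meets the environment; /hezunkivuornolf/ is unchanged.
Rule 4 (final cluster simplification): /f/ is the second consonant of a word-final cluster /lf/, so it deletes. /hezunkivuornolf/ → hezunkivuornol.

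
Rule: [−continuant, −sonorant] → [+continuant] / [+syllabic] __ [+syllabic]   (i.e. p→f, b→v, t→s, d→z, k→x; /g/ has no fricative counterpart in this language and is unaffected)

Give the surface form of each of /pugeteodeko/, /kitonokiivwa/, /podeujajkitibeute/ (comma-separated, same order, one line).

/pugeteodeko/: /t/ is a stop between vowels /e/ and /e/, so it spirantizes to the fricative [s]. /d/ is a stop between vowels /o/ and /e/, so it spirantizes to the fricative [z]. /k/ is a stop between vowels /e/ and /o/, so it spirantizes to the fricative [x]. → [pugeseozexo].
/kitonokiivwa/: /t/ is a stop between vowels /i/ and /o/, so it spirantizes to the fricative [s]. /k/ is a stop between vowels /o/ and /i/, so it spirantizes to the fricative [x]. → [kisonoxiivwa].
/podeujajkitibeute/: /d/ is a stop between vowels /o/ and /e/, so it spirantizes to the fricative [z]. /t/ is a stop between vowels /i/ and /i/, so it spirantizes to the fricative [s]. /b/ is a stop between vowels /i/ and /e/, so it spirantizes to the fricative [v]. /t/ is a stop between vowels /u/ and /e/, so it spirantizes to the fricative [s]. → [pozeujajkisiveuse].

pugeseozexo, kisonoxiivwa, pozeujajkisiveuse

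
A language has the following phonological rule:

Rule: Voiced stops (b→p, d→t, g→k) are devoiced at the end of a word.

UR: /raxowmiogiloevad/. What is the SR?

raxowmiogiloevat

/d/ is a voiced stop in word-final position, so it devoices to [t].
The other instance of /g/ does not occur in the required environment and remains unchanged.
Surface form: [raxowmiogiloevat].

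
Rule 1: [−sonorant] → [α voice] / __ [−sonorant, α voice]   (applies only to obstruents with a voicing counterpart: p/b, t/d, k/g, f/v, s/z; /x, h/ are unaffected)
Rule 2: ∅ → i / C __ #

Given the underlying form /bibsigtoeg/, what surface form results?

Rule 1 (regressive voicing assimilation): /b/ precedes the voiceless obstruent /s/, so it devoices to [p] by assimilation. /g/ precedes the voiceless obstruent /t/, so it devoices to [k] by assimilation. /bibsigtoeg/ → bipsiktoeg.
Rule 2 (final i-epenthesis): the form ends in the consonant /g/, so [i] is inserted word-finally. /bipsiktoeg/ → bipsiktoegi.

bipsiktoegi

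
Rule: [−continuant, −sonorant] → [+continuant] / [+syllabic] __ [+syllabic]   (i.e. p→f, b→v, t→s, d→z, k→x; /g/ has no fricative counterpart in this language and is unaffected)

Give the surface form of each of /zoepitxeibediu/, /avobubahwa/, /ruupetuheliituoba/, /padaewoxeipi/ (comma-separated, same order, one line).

zoefitxeiveziu, avovuvahwa, ruufesuheliisuova, pazaewoxeifi

/zoepitxeibediu/: /p/ is a stop between vowels /e/ and /i/, so it spirantizes to the fricative [f]. /b/ is a stop between vowels /i/ and /e/, so it spirantizes to the fricative [v]. /d/ is a stop between vowels /e/ and /i/, so it spirantizes to the fricative [z]. → [zoefitxeiveziu].
/avobubahwa/: /b/ is a stop between vowels /o/ and /u/, so it spirantizes to the fricative [v]. /b/ is a stop between vowels /u/ and /a/, so it spirantizes to the fricative [v]. → [avovuvahwa].
/ruupetuheliituoba/: /p/ is a stop between vowels /u/ and /e/, so it spirantizes to the fricative [f]. /t/ is a stop between vowels /e/ and /u/, so it spirantizes to the fricative [s]. /t/ is a stop between vowels /i/ and /u/, so it spirantizes to the fricative [s]. /b/ is a stop between vowels /o/ and /a/, so it spirantizes to the fricative [v]. → [ruufesuheliisuova].
/padaewoxeipi/: /d/ is a stop between vowels /a/ and /a/, so it spirantizes to the fricative [z]. /p/ is a stop between vowels /i/ and /i/, so it spirantizes to the fricative [f]. → [pazaewoxeifi].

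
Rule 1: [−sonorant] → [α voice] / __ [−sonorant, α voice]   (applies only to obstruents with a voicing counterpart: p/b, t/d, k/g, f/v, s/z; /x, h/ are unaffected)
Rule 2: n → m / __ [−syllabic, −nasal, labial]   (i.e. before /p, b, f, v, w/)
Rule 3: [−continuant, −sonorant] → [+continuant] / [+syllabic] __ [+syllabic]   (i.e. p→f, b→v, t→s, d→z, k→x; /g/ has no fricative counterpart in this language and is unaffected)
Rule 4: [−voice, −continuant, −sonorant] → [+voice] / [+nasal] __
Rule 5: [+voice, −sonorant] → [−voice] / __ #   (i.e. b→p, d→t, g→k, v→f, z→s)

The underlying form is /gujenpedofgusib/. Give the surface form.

gujembezovgusip

Rule 1 (regressive voicing assimilation): /f/ precedes the voiced obstruent /g/, so it voices to [v] by assimilation. /gujenpedofgusib/ → gujenpedovgusib.
Rule 2 (nasal place assimilation): /n/ precedes the labial consonant /p/, so it assimilates in place to [m]. /gujenpedovgusib/ → gujempedovgusib.
Rule 3 (intervocalic spirantization): /d/ is a stop between vowels /e/ and /o/, so it spirantizes to the fricative [z]. /gujempedovgusib/ → gujempezovgusib.
Rule 4 (post-nasal voicing): /p/ is a voiceless stop immediately after the nasal /m/, so it voices to [b]. /gujempezovgusib/ → gujembezovgusib.
Rule 5 (final devoicing): /b/ is a voiced obstruent in word-final position, so it devoices to [p]. /gujembezovgusib/ → gujembezovgusip.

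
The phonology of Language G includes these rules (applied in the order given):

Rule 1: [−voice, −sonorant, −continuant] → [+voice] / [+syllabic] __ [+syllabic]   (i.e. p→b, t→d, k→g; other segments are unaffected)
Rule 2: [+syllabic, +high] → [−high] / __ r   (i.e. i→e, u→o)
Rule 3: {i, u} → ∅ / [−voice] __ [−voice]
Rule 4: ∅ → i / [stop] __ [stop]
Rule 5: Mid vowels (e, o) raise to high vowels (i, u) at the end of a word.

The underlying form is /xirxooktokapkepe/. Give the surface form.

Rule 1 (intervocalic voicing): /k/ is a voiceless stop between vowels /o/ and /a/, so it voices to [g]. /p/ is a voiceless stop between vowels /e/ and /e/, so it voices to [b]. /xirxooktokapkepe/ → xirxooktogapkebe.
Rule 2 (pre-rhotic lowering): /i/ is a high vowel immediately before /r/, so it lowers to [e]. /xirxooktogapkebe/ → xerxooktogapkebe.
Rule 3 (high vowel syncope): no segment meets the environment; /xerxooktogapkebe/ is unchanged.
Rule 4 (stop-cluster i-epenthesis): /k/ and /t/ form a stop–stop cluster, so [i] is inserted between them. /p/ and /k/ form a stop–stop cluster, so [i] is inserted between them. /xerxooktogapkebe/ → xerxookitogapikebe.
Rule 5 (final vowel raising): /e/ is a mid vowel in word-final position, so it raises to [i]. /xerxookitogapikebe/ → xerxookitogapikebi.

xerxookitogapikebi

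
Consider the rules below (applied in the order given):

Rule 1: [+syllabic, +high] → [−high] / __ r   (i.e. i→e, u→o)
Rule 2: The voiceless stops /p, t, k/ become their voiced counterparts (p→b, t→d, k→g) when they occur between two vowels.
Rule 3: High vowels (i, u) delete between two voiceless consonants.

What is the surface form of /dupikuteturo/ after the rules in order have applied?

Rule 1 (pre-rhotic lowering): /u/ is a high vowel immediately before /r/, so it lowers to [o]. /dupikuteturo/ → dupikutetoro.
Rule 2 (intervocalic voicing): /p/ is a voiceless stop between vowels /u/ and /i/, so it voices to [b]. /k/ is a voiceless stop between vowels /i/ and /u/, so it voices to [g]. /t/ is a voiceless stop between vowels /u/ and /e/, so it voices to [d]. /t/ is a voiceless stop between vowels /e/ and /o/, so it voices to [d]. /dupikutetoro/ → dubigudedoro.
Rule 3 (high vowel syncope): no segment meets the environment; /dubigudedoro/ is unchanged.

dubigudedoro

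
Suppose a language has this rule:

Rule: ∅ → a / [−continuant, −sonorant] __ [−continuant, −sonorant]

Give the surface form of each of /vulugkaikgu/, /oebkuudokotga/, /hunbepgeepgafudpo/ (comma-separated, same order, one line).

vulugakaikagu, oebakuudokotaga, hunbepageepagafudapo

/vulugkaikgu/: /g/ and /k/ form a stop–stop cluster, so [a] is inserted between them. /k/ and /g/ form a stop–stop cluster, so [a] is inserted between them. → [vulugakaikagu].
/oebkuudokotga/: /b/ and /k/ form a stop–stop cluster, so [a] is inserted between them. /t/ and /g/ form a stop–stop cluster, so [a] is inserted between them. → [oebakuudokotaga].
/hunbepgeepgafudpo/: /p/ and /g/ form a stop–stop cluster, so [a] is inserted between them. /p/ and /g/ form a stop–stop cluster, so [a] is inserted between them. /d/ and /p/ form a stop–stop cluster, so [a] is inserted between them. → [hunbepageepagafudapo].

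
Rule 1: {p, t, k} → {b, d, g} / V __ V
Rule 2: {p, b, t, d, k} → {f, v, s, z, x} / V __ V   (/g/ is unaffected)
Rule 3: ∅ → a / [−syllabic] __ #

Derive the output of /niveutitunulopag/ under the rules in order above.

niveuzizunulovaga

Rule 1 (intervocalic voicing): /t/ is a voiceless stop between vowels /u/ and /i/, so it voices to [d]. /t/ is a voiceless stop between vowels /i/ and /u/, so it voices to [d]. /p/ is a voiceless stop between vowels /o/ and /a/, so it voices to [b]. /niveutitunulopag/ → niveudidunulobag.
Rule 2 (intervocalic spirantization): /d/ is a stop between vowels /u/ and /i/, so it spirantizes to the fricative [z]. /d/ is a stop between vowels /i/ and /u/, so it spirantizes to the fricative [z]. /b/ is a stop between vowels /o/ and /a/, so it spirantizes to the fricative [v]. /niveudidunulobag/ → niveuzizunulovag.
Rule 3 (final a-epenthesis): the form ends in the consonant /g/, so [a] is inserted word-finally. /niveuzizunulovag/ → niveuzizunulovaga.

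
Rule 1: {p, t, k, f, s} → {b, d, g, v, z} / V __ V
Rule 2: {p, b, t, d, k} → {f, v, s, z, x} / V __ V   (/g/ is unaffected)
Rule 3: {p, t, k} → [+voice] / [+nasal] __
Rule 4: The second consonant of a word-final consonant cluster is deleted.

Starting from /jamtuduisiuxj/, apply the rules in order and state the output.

Rule 1 (intervocalic voicing): /s/ is a voiceless obstruent between vowels /i/ and /i/, so it voices to [z]. /jamtuduisiuxj/ → jamtuduiziuxj.
Rule 2 (intervocalic spirantization): /d/ is a stop between vowels /u/ and /u/, so it spirantizes to the fricative [z]. /jamtuduiziuxj/ → jamtuzuiziuxj.
Rule 3 (post-nasal voicing): /t/ is a voiceless stop immediately after the nasal /m/, so it voices to [d]. /jamtuzuiziuxj/ → jamduzuiziuxj.
Rule 4 (final cluster simplification): /j/ is the second consonant of a word-final cluster /xj/, so it deletes. /jamduzuiziuxj/ → jamduzuiziux.

jamduzuiziux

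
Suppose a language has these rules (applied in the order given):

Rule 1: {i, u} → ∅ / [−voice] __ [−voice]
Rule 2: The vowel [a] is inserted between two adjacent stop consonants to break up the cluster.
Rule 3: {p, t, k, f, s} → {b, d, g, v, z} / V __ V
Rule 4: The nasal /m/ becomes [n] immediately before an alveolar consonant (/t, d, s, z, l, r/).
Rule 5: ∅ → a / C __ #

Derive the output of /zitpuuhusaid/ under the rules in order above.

Rule 1 (high vowel syncope): /u/ is a high vowel flanked by voiceless consonants /h/ and /s/, so it deletes. /zitpuuhusaid/ → zitpuuhsaid.
Rule 2 (stop-cluster a-epenthesis): /t/ and /p/ form a stop–stop cluster, so [a] is inserted between them. /zitpuuhsaid/ → zitapuuhsaid.
Rule 3 (intervocalic voicing): /t/ is a voiceless obstruent between vowels /i/ and /a/, so it voices to [d]. /p/ is a voiceless obstruent between vowels /a/ and /u/, so it voices to [b]. /zitapuuhsaid/ → zidabuuhsaid.
Rule 4 (nasal place assimilation): no segment meets the environment; /zidabuuhsaid/ is unchanged.
Rule 5 (final a-epenthesis): the form ends in the consonant /d/, so [a] is inserted word-finally. /zidabuuhsaid/ → zidabuuhsaida.

zidabuuhsaida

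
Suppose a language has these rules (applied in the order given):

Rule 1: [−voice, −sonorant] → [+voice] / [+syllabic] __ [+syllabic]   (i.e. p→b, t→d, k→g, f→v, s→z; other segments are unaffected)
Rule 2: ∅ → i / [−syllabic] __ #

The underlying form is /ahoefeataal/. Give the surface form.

ahoeveadaali

Rule 1 (intervocalic voicing): /f/ is a voiceless obstruent between vowels /e/ and /e/, so it voices to [v]. /t/ is a voiceless obstruent between vowels /a/ and /a/, so it voices to [d]. /ahoefeataal/ → ahoeveadaal.
Rule 2 (final i-epenthesis): the form ends in the consonant /l/, so [i] is inserted word-finally. /ahoeveadaal/ → ahoeveadaali.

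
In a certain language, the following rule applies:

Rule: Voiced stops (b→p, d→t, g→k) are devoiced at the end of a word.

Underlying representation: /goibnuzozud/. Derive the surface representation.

/d/ is a voiced stop in word-final position, so it devoices to [t].
The other instances of /g/, /b/ do not occur in the required environment and remain unchanged.
Surface form: [goibnuzozut].

goibnuzozut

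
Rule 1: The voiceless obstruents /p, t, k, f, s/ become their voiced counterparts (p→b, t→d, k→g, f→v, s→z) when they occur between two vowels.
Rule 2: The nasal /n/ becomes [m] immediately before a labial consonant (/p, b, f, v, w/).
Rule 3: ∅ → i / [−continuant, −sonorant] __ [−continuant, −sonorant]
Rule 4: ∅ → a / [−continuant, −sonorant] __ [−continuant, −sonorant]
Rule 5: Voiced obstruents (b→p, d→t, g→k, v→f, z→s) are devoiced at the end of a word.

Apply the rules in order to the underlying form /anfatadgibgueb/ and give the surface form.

amfadadigibiguep

Rule 1 (intervocalic voicing): /t/ is a voiceless obstruent between vowels /a/ and /a/, so it voices to [d]. /anfatadgibgueb/ → anfadadgibgueb.
Rule 2 (nasal place assimilation): /n/ precedes the labial consonant /f/, so it assimilates in place to [m]. /anfadadgibgueb/ → amfadadgibgueb.
Rule 3 (stop-cluster i-epenthesis): /d/ and /g/ form a stop–stop cluster, so [i] is inserted between them. /b/ and /g/ form a stop–stop cluster, so [i] is inserted between them. /amfadadgibgueb/ → amfadadigibigueb.
Rule 4 (stop-cluster a-epenthesis): no segment meets the environment; /amfadadigibigueb/ is unchanged.
Rule 5 (final devoicing): /b/ is a voiced obstruent in word-final position, so it devoices to [p]. /amfadadigibigueb/ → amfadadigibiguep.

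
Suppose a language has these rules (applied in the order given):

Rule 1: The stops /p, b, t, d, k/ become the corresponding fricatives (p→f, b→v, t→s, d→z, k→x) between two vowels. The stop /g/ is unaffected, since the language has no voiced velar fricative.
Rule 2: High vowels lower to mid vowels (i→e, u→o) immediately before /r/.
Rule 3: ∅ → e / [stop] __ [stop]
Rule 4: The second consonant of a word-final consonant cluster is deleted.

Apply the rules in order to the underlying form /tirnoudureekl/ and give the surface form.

ternouzoreek

Rule 1 (intervocalic spirantization): /d/ is a stop between vowels /u/ and /u/, so it spirantizes to the fricative [z]. /tirnoudureekl/ → tirnouzureekl.
Rule 2 (pre-rhotic lowering): /i/ is a high vowel immediately before /r/, so it lowers to [e]. /u/ is a high vowel immediately before /r/, so it lowers to [o]. /tirnouzureekl/ → ternouzoreekl.
Rule 3 (stop-cluster e-epenthesis): no segment meets the environment; /ternouzoreekl/ is unchanged.
Rule 4 (final cluster simplification): /l/ is the second consonant of a word-final cluster /kl/, so it deletes. /ternouzoreekl/ → ternouzoreek.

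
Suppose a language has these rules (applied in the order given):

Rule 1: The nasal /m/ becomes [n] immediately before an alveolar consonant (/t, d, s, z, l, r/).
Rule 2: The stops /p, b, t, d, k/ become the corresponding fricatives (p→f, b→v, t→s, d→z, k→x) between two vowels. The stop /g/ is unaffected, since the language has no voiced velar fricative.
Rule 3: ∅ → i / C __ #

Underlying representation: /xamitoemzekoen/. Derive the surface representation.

Rule 1 (nasal place assimilation): /m/ precedes the alveolar consonant /z/, so it assimilates in place to [n]. /xamitoemzekoen/ → xamitoenzekoen.
Rule 2 (intervocalic spirantization): /t/ is a stop between vowels /i/ and /o/, so it spirantizes to the fricative [s]. /k/ is a stop between vowels /e/ and /o/, so it spirantizes to the fricative [x]. /xamitoenzekoen/ → xamisoenzexoen.
Rule 3 (final i-epenthesis): the form ends in the consonant /n/, so [i] is inserted word-finally. /xamisoenzexoen/ → xamisoenzexoeni.

xamisoenzexoeni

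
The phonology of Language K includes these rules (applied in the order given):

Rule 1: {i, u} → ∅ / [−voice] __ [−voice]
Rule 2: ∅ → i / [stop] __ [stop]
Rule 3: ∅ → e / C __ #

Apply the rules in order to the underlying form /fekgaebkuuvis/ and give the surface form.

Rule 1 (high vowel syncope): no segment meets the environment; /fekgaebkuuvis/ is unchanged.
Rule 2 (stop-cluster i-epenthesis): /k/ and /g/ form a stop–stop cluster, so [i] is inserted between them. /b/ and /k/ form a stop–stop cluster, so [i] is inserted between them. /fekgaebkuuvis/ → fekigaebikuuvis.
Rule 3 (final e-epenthesis): the form ends in the consonant /s/, so [e] is inserted word-finally. /fekigaebikuuvis/ → fekigaebikuuvise.

fekigaebikuuvise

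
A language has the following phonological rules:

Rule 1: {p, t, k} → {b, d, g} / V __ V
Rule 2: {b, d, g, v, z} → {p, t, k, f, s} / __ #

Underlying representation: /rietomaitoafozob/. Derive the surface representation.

Rule 1 (intervocalic voicing): /t/ is a voiceless stop between vowels /e/ and /o/, so it voices to [d]. /t/ is a voiceless stop between vowels /i/ and /o/, so it voices to [d]. /rietomaitoafozob/ → riedomaidoafozob.
Rule 2 (final devoicing): /b/ is a voiced obstruent in word-final position, so it devoices to [p]. /riedomaidoafozob/ → riedomaidoafozop.

riedomaidoafozop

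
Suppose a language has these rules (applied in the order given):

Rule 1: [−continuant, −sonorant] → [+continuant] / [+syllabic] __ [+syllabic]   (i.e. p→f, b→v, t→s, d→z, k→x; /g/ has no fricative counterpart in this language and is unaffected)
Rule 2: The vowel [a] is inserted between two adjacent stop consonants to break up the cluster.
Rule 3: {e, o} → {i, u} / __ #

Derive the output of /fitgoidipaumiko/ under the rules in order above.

fitagoizifaumixu

Rule 1 (intervocalic spirantization): /d/ is a stop between vowels /i/ and /i/, so it spirantizes to the fricative [z]. /p/ is a stop between vowels /i/ and /a/, so it spirantizes to the fricative [f]. /k/ is a stop between vowels /i/ and /o/, so it spirantizes to the fricative [x]. /fitgoidipaumiko/ → fitgoizifaumixo.
Rule 2 (stop-cluster a-epenthesis): /t/ and /g/ form a stop–stop cluster, so [a] is inserted between them. /fitgoizifaumixo/ → fitagoizifaumixo.
Rule 3 (final vowel raising): /o/ is a mid vowel in word-final position, so it raises to [u]. /fitagoizifaumixo/ → fitagoizifaumixu.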